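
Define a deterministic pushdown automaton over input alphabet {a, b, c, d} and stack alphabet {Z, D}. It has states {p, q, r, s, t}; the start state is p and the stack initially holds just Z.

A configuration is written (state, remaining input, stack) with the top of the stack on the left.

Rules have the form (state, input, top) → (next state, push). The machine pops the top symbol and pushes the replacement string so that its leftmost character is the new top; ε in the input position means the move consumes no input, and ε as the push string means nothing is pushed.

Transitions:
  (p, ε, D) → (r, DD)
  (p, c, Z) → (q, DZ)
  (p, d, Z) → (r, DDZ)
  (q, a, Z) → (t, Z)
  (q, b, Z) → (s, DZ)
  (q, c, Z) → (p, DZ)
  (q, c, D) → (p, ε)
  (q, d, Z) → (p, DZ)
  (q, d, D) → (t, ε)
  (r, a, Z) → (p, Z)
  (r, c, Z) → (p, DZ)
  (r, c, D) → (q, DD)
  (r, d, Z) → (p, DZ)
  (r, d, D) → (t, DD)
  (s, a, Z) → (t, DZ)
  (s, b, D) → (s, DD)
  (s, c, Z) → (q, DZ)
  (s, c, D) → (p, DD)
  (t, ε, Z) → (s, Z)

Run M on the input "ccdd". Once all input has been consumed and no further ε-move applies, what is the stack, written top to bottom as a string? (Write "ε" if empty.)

DDDZ

(p, ccdd, Z)
  read c, top Z: go to q, push DZ → (q, cdd, DZ)
  read c, top D: go to p, push ε → (p, dd, Z)
  read d, top Z: go to r, push DDZ → (r, d, DDZ)
  read d, top D: go to t, push DD → (t, ε, DDDZ)
All input consumed in state t with stack DDDZ.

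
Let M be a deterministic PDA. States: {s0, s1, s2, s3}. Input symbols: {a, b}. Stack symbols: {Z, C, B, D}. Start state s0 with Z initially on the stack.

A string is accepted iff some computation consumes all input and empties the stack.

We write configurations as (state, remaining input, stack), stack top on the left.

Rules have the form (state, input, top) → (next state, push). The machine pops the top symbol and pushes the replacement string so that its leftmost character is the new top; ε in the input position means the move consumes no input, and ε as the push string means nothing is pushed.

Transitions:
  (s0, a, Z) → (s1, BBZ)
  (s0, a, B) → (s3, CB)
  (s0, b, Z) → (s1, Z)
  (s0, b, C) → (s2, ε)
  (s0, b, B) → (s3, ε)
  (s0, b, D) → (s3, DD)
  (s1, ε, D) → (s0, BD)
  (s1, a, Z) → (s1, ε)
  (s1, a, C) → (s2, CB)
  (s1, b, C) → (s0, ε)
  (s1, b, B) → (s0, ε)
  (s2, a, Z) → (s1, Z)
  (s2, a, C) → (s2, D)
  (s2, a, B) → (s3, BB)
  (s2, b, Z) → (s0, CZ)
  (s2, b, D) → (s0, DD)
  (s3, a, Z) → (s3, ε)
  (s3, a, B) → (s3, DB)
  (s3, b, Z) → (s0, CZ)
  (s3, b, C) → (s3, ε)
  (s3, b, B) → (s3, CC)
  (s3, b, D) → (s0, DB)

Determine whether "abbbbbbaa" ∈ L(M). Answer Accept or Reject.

(s0, abbbbbbaa, Z)
  read a, top Z: go to s1, push BBZ → (s1, bbbbbbaa, BBZ)
  read b, top B: go to s0, push ε → (s0, bbbbbaa, BZ)
  read b, top B: go to s3, push ε → (s3, bbbbaa, Z)
  read b, top Z: go to s0, push CZ → (s0, bbbaa, CZ)
  read b, top C: go to s2, push ε → (s2, bbaa, Z)
  read b, top Z: go to s0, push CZ → (s0, baa, CZ)
  read b, top C: go to s2, push ε → (s2, aa, Z)
  read a, top Z: go to s1, push Z → (s1, a, Z)
  read a, top Z: go to s1, push ε → (s1, ε, ε)
All input consumed and the stack is empty.

Accept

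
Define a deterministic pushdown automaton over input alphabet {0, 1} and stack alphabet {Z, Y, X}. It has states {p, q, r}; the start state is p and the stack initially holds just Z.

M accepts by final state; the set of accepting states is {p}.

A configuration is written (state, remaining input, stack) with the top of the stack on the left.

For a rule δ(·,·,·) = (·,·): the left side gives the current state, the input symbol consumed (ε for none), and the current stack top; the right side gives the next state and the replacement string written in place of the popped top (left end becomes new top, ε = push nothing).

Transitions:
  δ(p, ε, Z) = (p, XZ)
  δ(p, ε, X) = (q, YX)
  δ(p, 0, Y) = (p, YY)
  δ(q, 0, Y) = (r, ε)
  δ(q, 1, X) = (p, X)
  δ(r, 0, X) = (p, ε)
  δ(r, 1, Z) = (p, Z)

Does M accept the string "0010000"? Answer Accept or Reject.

Reject

(p, 0010000, Z) ⊢ (p, 0010000, XZ) ⊢ (q, 0010000, YXZ) ⊢ (r, 010000, XZ) ⊢ (p, 10000, Z) ⊢ (p, 10000, XZ) ⊢ (q, 10000, YXZ)
No transition applies at (q, 10000, YXZ); input not fully consumed.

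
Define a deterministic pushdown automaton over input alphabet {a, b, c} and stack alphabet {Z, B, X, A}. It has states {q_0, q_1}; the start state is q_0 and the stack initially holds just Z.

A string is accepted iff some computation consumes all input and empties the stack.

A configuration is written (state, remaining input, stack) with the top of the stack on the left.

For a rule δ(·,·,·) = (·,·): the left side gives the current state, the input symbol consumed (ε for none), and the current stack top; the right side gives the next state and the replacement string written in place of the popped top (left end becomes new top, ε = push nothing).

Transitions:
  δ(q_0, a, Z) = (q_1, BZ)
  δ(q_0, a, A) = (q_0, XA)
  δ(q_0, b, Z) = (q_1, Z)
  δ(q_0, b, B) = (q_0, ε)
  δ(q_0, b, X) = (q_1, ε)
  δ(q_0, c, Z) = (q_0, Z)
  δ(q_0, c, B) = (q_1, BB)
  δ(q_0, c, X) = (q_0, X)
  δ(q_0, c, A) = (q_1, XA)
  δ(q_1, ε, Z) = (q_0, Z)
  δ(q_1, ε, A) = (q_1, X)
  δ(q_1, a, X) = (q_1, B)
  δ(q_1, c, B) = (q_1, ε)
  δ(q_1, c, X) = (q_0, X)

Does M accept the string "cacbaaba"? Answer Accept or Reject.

(q_0, cacbaaba, Z)
  read c, top Z: go to q_0, push Z → (q_0, acbaaba, Z)
  read a, top Z: go to q_1, push BZ → (q_1, cbaaba, BZ)
  read c, top B: go to q_1, push ε → (q_1, baaba, Z)
  ε-move, top Z: go to q_0, push Z → (q_0, baaba, Z)
  read b, top Z: go to q_1, push Z → (q_1, aaba, Z)
  ε-move, top Z: go to q_0, push Z → (q_0, aaba, Z)
  read a, top Z: go to q_1, push BZ → (q_1, aba, BZ)
No transition applies at (q_1, aba, BZ); input not fully consumed.

Reject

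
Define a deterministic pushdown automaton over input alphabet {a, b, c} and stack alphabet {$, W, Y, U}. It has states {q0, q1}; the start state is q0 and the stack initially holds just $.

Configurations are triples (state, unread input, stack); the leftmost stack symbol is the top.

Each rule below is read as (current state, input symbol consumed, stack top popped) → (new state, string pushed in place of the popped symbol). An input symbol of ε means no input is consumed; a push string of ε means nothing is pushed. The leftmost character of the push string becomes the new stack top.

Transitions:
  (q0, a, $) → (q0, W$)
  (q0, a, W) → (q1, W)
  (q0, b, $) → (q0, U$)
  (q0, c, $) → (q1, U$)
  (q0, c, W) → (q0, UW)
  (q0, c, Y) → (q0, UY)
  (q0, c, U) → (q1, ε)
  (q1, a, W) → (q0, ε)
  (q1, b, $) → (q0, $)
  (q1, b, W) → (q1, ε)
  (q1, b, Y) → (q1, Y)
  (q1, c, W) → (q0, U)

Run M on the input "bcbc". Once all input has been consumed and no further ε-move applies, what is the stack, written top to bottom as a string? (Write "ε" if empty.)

U$

(q0, bcbc, $)
  read b, top $: go to q0, push U$ → (q0, cbc, U$)
  read c, top U: go to q1, push ε → (q1, bc, $)
  read b, top $: go to q0, push $ → (q0, c, $)
  read c, top $: go to q1, push U$ → (q1, ε, U$)
All input consumed in state q1 with stack U$.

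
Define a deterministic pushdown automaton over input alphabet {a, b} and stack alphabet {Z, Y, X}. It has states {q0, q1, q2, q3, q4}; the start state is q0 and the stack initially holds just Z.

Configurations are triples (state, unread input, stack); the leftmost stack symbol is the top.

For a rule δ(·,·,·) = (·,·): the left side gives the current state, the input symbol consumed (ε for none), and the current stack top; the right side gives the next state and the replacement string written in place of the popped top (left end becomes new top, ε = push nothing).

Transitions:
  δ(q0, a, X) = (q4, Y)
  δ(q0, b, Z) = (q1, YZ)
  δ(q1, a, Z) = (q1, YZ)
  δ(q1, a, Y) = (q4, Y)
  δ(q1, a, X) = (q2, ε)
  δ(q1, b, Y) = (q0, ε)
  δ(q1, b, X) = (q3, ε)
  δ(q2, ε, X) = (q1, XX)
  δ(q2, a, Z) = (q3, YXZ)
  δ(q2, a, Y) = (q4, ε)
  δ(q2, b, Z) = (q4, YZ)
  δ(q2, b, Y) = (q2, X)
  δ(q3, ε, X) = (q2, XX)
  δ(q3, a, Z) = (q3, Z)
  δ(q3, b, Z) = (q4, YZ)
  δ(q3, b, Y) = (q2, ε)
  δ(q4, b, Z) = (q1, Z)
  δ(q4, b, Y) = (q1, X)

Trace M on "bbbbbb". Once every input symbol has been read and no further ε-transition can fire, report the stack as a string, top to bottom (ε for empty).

(q0, bbbbbb, Z) ⊢ (q1, bbbbb, YZ) ⊢ (q0, bbbb, Z) ⊢ (q1, bbb, YZ) ⊢ (q0, bb, Z) ⊢ (q1, b, YZ) ⊢ (q0, ε, Z)
All input consumed in state q0 with stack Z.

Z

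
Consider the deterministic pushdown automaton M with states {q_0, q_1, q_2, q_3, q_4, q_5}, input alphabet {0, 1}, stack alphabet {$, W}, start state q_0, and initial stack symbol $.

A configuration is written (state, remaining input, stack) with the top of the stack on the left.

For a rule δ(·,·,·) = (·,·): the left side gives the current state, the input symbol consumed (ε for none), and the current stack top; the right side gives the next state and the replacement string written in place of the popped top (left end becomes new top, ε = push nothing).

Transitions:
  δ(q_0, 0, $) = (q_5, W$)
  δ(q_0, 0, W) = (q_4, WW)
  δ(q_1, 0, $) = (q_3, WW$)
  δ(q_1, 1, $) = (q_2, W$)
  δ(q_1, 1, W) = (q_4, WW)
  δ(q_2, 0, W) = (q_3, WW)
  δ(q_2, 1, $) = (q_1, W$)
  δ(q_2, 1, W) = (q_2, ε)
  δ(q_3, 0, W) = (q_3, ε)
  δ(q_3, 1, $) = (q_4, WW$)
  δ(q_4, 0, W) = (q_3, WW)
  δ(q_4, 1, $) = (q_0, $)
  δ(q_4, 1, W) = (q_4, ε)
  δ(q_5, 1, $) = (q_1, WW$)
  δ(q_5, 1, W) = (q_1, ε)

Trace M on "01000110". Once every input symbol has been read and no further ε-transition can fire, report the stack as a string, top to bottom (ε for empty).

(q_0, 01000110, $)
  read 0, top $: go to q_5, push W$ → (q_5, 1000110, W$)
  read 1, top W: go to q_1, push ε → (q_1, 000110, $)
  read 0, top $: go to q_3, push WW$ → (q_3, 00110, WW$)
  read 0, top W: go to q_3, push ε → (q_3, 0110, W$)
  read 0, top W: go to q_3, push ε → (q_3, 110, $)
  read 1, top $: go to q_4, push WW$ → (q_4, 10, WW$)
  read 1, top W: go to q_4, push ε → (q_4, 0, W$)
  read 0, top W: go to q_3, push WW → (q_3, ε, WW$)
All input consumed in state q_3 with stack WW$.

WW$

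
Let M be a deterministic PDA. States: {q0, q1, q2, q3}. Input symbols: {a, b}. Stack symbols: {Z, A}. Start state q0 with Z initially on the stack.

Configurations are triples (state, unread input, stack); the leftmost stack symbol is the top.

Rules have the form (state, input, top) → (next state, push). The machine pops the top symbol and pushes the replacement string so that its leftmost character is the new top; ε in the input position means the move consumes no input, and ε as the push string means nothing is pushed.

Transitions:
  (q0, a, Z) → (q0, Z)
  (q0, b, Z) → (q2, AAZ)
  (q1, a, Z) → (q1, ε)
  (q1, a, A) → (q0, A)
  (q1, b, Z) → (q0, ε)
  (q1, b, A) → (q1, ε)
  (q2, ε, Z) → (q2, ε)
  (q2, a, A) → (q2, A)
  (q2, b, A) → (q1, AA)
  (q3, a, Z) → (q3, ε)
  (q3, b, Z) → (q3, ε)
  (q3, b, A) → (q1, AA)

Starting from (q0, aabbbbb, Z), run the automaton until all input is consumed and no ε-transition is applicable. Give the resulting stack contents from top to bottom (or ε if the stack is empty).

Z

(q0, aabbbbb, Z)
  read a, top Z: go to q0, push Z → (q0, abbbbb, Z)
  read a, top Z: go to q0, push Z → (q0, bbbbb, Z)
  read b, top Z: go to q2, push AAZ → (q2, bbbb, AAZ)
  read b, top A: go to q1, push AA → (q1, bbb, AAAZ)
  read b, top A: go to q1, push ε → (q1, bb, AAZ)
  read b, top A: go to q1, push ε → (q1, b, AZ)
  read b, top A: go to q1, push ε → (q1, ε, Z)
All input consumed in state q1 with stack Z.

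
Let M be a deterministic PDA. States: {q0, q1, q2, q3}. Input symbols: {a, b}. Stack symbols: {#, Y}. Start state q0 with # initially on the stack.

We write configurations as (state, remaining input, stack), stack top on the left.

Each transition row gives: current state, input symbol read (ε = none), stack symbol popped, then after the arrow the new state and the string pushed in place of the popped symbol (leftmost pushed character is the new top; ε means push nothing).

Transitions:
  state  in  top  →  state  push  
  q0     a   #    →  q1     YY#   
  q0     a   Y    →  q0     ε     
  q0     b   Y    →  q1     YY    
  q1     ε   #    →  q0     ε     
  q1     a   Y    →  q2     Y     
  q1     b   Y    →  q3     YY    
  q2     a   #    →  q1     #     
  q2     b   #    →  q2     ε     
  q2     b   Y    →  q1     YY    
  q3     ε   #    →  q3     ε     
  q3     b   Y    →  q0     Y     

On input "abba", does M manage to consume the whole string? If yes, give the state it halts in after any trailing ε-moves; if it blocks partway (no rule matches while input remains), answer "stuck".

(q0, abba, #) ⊢ (q1, bba, YY#) ⊢ (q3, ba, YYY#) ⊢ (q0, a, YYY#) ⊢ (q0, ε, YY#)
All input consumed; M is in state q0.

q0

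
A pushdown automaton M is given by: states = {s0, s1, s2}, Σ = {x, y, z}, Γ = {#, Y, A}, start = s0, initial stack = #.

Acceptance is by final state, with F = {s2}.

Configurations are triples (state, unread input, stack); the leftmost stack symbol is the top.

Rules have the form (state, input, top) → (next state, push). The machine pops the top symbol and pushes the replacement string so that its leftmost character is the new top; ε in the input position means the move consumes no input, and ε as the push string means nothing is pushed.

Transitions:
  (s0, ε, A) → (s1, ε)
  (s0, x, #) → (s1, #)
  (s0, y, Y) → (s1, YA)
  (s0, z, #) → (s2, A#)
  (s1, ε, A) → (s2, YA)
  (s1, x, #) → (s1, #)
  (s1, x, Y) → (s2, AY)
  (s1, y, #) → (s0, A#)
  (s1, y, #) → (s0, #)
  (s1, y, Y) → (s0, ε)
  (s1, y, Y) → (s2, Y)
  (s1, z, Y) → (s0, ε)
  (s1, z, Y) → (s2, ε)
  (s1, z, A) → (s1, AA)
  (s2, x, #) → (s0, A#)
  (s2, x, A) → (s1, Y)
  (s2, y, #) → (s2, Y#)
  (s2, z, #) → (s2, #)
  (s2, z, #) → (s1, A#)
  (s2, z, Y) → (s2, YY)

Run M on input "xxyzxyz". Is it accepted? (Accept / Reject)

One accepting computation: (s0, xxyzxyz, #) ⊢ (s1, xyzxyz, #) ⊢ (s1, yzxyz, #) ⊢ (s0, zxyz, #) ⊢ (s2, xyz, A#) ⊢ (s1, yz, Y#) ⊢ (s0, z, #) ⊢ (s2, ε, A#)
All input consumed and state s2 ∈ F.

Accept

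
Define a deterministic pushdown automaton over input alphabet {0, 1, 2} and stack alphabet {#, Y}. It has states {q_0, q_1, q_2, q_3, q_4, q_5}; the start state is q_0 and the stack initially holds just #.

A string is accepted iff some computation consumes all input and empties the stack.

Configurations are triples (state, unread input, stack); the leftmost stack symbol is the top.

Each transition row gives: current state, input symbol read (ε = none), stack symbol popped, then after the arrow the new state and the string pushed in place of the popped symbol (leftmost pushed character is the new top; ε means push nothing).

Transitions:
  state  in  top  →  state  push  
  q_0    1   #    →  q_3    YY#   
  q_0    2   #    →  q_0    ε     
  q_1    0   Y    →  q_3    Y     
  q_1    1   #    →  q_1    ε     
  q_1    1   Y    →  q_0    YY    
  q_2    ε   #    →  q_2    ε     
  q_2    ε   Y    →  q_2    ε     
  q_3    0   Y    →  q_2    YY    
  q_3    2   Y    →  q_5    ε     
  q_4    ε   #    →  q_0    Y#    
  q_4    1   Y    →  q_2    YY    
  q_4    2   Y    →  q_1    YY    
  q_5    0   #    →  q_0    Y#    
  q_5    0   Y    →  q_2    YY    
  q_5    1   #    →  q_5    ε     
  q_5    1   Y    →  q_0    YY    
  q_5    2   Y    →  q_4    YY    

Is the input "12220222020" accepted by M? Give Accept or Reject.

Accept

(q_0, 12220222020, #) ⊢ (q_3, 2220222020, YY#) ⊢ (q_5, 220222020, Y#) ⊢ (q_4, 20222020, YY#) ⊢ (q_1, 0222020, YYY#) ⊢ (q_3, 222020, YYY#) ⊢ (q_5, 22020, YY#) ⊢ (q_4, 2020, YYY#) ⊢ (q_1, 020, YYYY#) ⊢ (q_3, 20, YYYY#) ⊢ (q_5, 0, YYY#) ⊢ (q_2, ε, YYYY#) ⊢ (q_2, ε, YYY#) ⊢ (q_2, ε, YY#) ⊢ (q_2, ε, Y#) ⊢ (q_2, ε, #) ⊢ (q_2, ε, ε)
All input consumed and the stack is empty.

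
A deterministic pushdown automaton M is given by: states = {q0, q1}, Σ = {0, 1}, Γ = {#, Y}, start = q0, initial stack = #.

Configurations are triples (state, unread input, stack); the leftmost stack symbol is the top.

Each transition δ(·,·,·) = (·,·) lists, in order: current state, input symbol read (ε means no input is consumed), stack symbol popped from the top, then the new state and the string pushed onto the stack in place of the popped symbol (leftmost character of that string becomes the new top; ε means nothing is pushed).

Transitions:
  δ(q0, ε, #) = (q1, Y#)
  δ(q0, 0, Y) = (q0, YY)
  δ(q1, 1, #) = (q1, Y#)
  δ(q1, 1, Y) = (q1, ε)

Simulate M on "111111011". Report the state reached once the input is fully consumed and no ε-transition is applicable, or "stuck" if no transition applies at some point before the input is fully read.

stuck

(q0, 111111011, #)
  ε-move, top #: go to q1, push Y# → (q1, 111111011, Y#)
  read 1, top Y: go to q1, push ε → (q1, 11111011, #)
  read 1, top #: go to q1, push Y# → (q1, 1111011, Y#)
  read 1, top Y: go to q1, push ε → (q1, 111011, #)
  read 1, top #: go to q1, push Y# → (q1, 11011, Y#)
  read 1, top Y: go to q1, push ε → (q1, 1011, #)
  read 1, top #: go to q1, push Y# → (q1, 011, Y#)
No transition for (q1, 0, top Y); M blocks with input 011 remaining.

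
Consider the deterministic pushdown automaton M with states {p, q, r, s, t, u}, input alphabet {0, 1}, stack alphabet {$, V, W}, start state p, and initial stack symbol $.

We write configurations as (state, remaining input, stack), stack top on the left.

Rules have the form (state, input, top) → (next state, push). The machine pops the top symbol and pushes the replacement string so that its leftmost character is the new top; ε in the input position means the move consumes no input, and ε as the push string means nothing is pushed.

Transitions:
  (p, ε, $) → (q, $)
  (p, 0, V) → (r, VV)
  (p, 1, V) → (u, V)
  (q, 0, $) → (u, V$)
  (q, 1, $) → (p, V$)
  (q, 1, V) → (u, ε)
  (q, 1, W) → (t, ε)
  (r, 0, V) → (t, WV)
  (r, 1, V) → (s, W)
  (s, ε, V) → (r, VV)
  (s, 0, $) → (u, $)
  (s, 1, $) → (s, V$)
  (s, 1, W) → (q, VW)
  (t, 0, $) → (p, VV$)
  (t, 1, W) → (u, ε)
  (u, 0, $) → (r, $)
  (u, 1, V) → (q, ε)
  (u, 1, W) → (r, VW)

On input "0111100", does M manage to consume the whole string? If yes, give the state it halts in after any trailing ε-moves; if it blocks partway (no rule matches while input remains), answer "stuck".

stuck

(p, 0111100, $)
  ε-move, top $: go to q, push $ → (q, 0111100, $)
  read 0, top $: go to u, push V$ → (u, 111100, V$)
  read 1, top V: go to q, push ε → (q, 11100, $)
  read 1, top $: go to p, push V$ → (p, 1100, V$)
  read 1, top V: go to u, push V → (u, 100, V$)
  read 1, top V: go to q, push ε → (q, 00, $)
  read 0, top $: go to u, push V$ → (u, 0, V$)
No transition for (u, 0, top V); M blocks with input 0 remaining.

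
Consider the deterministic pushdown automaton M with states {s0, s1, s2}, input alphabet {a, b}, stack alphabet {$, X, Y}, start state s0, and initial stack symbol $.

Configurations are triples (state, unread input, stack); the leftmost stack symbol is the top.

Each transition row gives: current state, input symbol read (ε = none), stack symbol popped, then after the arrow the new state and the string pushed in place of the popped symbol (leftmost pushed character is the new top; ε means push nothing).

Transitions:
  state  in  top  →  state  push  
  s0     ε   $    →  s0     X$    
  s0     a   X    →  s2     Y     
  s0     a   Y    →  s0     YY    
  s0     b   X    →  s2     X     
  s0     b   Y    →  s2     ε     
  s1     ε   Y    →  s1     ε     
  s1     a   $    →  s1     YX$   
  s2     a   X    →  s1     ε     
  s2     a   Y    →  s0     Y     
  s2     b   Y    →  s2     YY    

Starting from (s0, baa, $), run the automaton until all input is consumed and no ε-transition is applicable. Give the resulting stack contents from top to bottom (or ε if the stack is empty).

(s0, baa, $)
  ε-move, top $: go to s0, push X$ → (s0, baa, X$)
  read b, top X: go to s2, push X → (s2, aa, X$)
  read a, top X: go to s1, push ε → (s1, a, $)
  read a, top $: go to s1, push YX$ → (s1, ε, YX$)
  ε-move, top Y: go to s1, push ε → (s1, ε, X$)
All input consumed in state s1 with stack X$.

X$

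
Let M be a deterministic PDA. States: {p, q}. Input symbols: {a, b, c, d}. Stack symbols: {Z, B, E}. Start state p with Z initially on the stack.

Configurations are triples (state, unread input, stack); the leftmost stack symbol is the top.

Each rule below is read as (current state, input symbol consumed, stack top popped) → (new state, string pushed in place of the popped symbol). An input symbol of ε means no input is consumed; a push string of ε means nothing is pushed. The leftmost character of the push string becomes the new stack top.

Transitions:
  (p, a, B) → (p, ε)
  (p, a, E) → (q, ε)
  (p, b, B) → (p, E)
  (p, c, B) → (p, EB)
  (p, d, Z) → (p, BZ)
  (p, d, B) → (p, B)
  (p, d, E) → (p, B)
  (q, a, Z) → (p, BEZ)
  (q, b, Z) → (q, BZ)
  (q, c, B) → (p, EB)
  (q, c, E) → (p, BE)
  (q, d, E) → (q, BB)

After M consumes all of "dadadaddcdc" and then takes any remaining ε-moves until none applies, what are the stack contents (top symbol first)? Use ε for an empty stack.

EBBZ

(p, dadadaddcdc, Z) ⊢ (p, adadaddcdc, BZ) ⊢ (p, dadaddcdc, Z) ⊢ (p, adaddcdc, BZ) ⊢ (p, daddcdc, Z) ⊢ (p, addcdc, BZ) ⊢ (p, ddcdc, Z) ⊢ (p, dcdc, BZ) ⊢ (p, cdc, BZ) ⊢ (p, dc, EBZ) ⊢ (p, c, BBZ) ⊢ (p, ε, EBBZ)
All input consumed in state p with stack EBBZ.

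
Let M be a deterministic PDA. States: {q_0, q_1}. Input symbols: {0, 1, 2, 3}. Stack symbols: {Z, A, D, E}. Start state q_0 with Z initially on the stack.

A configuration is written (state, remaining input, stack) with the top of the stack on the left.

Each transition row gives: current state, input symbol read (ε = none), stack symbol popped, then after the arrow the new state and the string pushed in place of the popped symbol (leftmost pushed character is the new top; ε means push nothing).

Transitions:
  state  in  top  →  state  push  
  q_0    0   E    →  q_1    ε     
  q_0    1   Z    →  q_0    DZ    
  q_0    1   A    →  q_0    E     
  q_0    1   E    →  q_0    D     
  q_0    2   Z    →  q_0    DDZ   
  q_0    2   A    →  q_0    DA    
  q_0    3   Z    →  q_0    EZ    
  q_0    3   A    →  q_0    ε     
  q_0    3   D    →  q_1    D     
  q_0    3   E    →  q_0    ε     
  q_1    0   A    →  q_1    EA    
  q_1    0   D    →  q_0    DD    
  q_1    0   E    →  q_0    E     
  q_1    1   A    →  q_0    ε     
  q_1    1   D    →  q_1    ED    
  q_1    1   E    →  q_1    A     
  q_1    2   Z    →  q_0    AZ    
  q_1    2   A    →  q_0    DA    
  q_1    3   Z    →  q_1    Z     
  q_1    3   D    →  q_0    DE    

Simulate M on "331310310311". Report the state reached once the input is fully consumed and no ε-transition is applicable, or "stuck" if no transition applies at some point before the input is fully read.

(q_0, 331310310311, Z)
  read 3, top Z: go to q_0, push EZ → (q_0, 31310310311, EZ)
  read 3, top E: go to q_0, push ε → (q_0, 1310310311, Z)
  read 1, top Z: go to q_0, push DZ → (q_0, 310310311, DZ)
  read 3, top D: go to q_1, push D → (q_1, 10310311, DZ)
  read 1, top D: go to q_1, push ED → (q_1, 0310311, EDZ)
  read 0, top E: go to q_0, push E → (q_0, 310311, EDZ)
  read 3, top E: go to q_0, push ε → (q_0, 10311, DZ)
No transition for (q_0, 1, top D); M blocks with input 10311 remaining.

stuck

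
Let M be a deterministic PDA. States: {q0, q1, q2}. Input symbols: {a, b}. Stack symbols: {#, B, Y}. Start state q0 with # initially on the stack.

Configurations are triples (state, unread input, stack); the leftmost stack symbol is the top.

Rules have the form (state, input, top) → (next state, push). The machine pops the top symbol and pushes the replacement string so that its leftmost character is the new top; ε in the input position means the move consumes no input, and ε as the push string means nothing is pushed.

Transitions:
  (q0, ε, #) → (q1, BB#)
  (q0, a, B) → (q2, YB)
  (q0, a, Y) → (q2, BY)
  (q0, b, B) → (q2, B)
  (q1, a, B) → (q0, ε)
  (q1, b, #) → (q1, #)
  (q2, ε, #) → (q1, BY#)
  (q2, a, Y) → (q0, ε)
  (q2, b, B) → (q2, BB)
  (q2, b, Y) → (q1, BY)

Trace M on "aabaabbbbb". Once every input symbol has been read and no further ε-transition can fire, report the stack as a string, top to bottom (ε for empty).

(q0, aabaabbbbb, #)
  ε-move, top #: go to q1, push BB# → (q1, aabaabbbbb, BB#)
  read a, top B: go to q0, push ε → (q0, abaabbbbb, B#)
  read a, top B: go to q2, push YB → (q2, baabbbbb, YB#)
  read b, top Y: go to q1, push BY → (q1, aabbbbb, BYB#)
  read a, top B: go to q0, push ε → (q0, abbbbb, YB#)
  read a, top Y: go to q2, push BY → (q2, bbbbb, BYB#)
  read b, top B: go to q2, push BB → (q2, bbbb, BBYB#)
  read b, top B: go to q2, push BB → (q2, bbb, BBBYB#)
  read b, top B: go to q2, push BB → (q2, bb, BBBBYB#)
  read b, top B: go to q2, push BB → (q2, b, BBBBBYB#)
  read b, top B: go to q2, push BB → (q2, ε, BBBBBBYB#)
All input consumed in state q2 with stack BBBBBBYB#.

BBBBBBYB#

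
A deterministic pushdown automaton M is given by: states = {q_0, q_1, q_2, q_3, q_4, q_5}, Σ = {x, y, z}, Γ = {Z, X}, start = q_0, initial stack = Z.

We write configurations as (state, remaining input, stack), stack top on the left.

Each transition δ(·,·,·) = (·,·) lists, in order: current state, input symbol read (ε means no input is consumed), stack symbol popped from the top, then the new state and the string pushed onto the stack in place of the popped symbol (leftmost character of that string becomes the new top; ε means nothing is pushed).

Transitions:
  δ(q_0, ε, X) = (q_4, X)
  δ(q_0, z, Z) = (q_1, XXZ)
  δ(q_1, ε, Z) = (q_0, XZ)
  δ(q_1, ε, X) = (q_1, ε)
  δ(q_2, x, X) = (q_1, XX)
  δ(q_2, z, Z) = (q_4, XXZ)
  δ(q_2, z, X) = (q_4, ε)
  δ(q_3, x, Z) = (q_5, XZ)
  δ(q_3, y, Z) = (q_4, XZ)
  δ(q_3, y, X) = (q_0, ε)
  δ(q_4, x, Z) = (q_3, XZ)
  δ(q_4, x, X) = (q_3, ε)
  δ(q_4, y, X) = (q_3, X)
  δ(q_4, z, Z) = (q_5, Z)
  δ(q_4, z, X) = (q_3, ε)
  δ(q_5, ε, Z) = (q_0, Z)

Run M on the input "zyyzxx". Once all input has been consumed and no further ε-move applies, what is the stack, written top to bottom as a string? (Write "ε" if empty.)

(q_0, zyyzxx, Z)
  read z, top Z: go to q_1, push XXZ → (q_1, yyzxx, XXZ)
  ε-move, top X: go to q_1, push ε → (q_1, yyzxx, XZ)
  ε-move, top X: go to q_1, push ε → (q_1, yyzxx, Z)
  ε-move, top Z: go to q_0, push XZ → (q_0, yyzxx, XZ)
  ε-move, top X: go to q_4, push X → (q_4, yyzxx, XZ)
  read y, top X: go to q_3, push X → (q_3, yzxx, XZ)
  read y, top X: go to q_0, push ε → (q_0, zxx, Z)
  read z, top Z: go to q_1, push XXZ → (q_1, xx, XXZ)
  ε-move, top X: go to q_1, push ε → (q_1, xx, XZ)
  ε-move, top X: go to q_1, push ε → (q_1, xx, Z)
  ε-move, top Z: go to q_0, push XZ → (q_0, xx, XZ)
  ε-move, top X: go to q_4, push X → (q_4, xx, XZ)
  read x, top X: go to q_3, push ε → (q_3, x, Z)
  read x, top Z: go to q_5, push XZ → (q_5, ε, XZ)
All input consumed in state q_5 with stack XZ.

XZ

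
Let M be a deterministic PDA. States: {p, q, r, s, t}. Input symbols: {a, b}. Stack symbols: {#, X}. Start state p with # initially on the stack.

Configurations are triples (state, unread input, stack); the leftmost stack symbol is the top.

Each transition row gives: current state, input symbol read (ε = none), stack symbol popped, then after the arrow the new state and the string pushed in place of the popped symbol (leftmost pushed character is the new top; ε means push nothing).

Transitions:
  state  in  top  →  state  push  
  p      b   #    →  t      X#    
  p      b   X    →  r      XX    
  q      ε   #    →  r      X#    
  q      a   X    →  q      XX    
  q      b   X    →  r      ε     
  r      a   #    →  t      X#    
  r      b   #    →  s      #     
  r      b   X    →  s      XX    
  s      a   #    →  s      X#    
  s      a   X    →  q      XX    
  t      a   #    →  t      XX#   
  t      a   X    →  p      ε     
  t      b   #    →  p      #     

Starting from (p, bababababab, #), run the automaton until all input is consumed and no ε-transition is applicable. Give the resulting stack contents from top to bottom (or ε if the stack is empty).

X#

(p, bababababab, #) ⊢ (t, ababababab, X#) ⊢ (p, babababab, #) ⊢ (t, abababab, X#) ⊢ (p, bababab, #) ⊢ (t, ababab, X#) ⊢ (p, babab, #) ⊢ (t, abab, X#) ⊢ (p, bab, #) ⊢ (t, ab, X#) ⊢ (p, b, #) ⊢ (t, ε, X#)
All input consumed in state t with stack X#.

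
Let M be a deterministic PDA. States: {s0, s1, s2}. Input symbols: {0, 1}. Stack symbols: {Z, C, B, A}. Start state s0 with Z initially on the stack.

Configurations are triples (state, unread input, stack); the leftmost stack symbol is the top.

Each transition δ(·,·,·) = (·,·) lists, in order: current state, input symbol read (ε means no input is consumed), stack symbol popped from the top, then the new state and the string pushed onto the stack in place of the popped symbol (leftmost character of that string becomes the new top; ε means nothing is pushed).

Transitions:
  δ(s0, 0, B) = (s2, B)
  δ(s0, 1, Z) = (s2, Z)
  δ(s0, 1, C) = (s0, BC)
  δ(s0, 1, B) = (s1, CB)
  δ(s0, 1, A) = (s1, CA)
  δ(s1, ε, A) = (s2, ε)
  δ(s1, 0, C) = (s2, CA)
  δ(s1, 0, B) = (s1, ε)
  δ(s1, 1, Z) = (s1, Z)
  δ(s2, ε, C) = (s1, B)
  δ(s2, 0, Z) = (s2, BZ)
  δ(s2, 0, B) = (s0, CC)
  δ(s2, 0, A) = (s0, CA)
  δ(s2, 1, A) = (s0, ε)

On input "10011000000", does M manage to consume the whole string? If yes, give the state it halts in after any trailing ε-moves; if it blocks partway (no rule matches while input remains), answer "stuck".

stuck

(s0, 10011000000, Z) ⊢ (s2, 0011000000, Z) ⊢ (s2, 011000000, BZ) ⊢ (s0, 11000000, CCZ) ⊢ (s0, 1000000, BCCZ) ⊢ (s1, 000000, CBCCZ) ⊢ (s2, 00000, CABCCZ) ⊢ (s1, 00000, BABCCZ) ⊢ (s1, 0000, ABCCZ) ⊢ (s2, 0000, BCCZ) ⊢ (s0, 000, CCCCZ)
No transition for (s0, 0, top C); M blocks with input 000 remaining.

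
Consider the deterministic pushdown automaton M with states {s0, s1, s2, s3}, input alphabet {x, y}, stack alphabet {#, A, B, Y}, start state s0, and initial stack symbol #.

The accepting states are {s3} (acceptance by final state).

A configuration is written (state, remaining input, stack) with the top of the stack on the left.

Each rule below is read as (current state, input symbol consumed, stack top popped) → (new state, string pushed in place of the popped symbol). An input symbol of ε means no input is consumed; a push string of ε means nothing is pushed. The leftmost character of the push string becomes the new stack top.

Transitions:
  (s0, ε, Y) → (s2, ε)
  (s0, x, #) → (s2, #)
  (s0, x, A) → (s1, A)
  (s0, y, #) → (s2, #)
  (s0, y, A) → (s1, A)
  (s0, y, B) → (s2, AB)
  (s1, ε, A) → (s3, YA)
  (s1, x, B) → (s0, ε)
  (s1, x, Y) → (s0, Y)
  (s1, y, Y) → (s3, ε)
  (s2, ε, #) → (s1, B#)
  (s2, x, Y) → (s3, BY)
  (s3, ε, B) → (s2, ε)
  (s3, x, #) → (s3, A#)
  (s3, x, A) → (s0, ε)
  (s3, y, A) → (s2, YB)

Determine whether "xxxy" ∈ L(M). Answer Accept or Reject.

(s0, xxxy, #)
  read x, top #: go to s2, push # → (s2, xxy, #)
  ε-move, top #: go to s1, push B# → (s1, xxy, B#)
  read x, top B: go to s0, push ε → (s0, xy, #)
  read x, top #: go to s2, push # → (s2, y, #)
  ε-move, top #: go to s1, push B# → (s1, y, B#)
No transition applies at (s1, y, B#); input not fully consumed.

Reject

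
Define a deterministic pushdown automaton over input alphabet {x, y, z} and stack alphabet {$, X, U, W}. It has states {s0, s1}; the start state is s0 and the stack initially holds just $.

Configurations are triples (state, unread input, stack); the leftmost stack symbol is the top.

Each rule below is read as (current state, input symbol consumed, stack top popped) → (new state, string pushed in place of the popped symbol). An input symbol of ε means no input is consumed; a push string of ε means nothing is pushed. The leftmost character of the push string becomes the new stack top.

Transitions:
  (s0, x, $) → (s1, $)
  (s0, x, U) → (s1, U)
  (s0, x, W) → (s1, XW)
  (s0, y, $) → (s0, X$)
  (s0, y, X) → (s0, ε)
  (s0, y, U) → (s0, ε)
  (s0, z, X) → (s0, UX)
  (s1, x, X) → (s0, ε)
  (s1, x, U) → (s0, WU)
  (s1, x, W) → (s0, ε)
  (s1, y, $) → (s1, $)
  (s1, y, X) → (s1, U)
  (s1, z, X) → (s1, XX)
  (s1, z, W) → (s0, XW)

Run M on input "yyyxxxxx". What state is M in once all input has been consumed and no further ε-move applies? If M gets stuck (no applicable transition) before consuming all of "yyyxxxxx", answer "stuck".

(s0, yyyxxxxx, $)
  read y, top $: go to s0, push X$ → (s0, yyxxxxx, X$)
  read y, top X: go to s0, push ε → (s0, yxxxxx, $)
  read y, top $: go to s0, push X$ → (s0, xxxxx, X$)
No transition for (s0, x, top X); M blocks with input xxxxx remaining.

stuck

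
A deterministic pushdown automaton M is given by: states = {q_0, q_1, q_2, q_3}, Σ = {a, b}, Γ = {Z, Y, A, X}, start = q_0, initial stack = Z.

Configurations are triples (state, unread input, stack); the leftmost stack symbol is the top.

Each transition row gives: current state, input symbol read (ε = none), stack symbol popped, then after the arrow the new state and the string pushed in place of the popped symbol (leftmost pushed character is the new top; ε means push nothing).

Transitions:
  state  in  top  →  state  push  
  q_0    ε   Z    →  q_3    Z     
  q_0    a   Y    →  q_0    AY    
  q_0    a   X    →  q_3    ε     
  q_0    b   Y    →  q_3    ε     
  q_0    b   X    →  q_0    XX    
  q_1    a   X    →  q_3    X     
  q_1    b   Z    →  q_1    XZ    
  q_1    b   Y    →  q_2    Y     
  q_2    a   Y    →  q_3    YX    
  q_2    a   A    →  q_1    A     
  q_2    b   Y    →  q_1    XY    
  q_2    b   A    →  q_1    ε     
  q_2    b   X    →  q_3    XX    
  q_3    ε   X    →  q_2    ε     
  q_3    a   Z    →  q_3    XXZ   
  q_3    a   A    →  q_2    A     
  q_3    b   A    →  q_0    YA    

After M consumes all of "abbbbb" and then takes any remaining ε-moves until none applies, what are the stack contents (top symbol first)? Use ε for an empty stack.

XZ

(q_0, abbbbb, Z)
  ε-move, top Z: go to q_3, push Z → (q_3, abbbbb, Z)
  read a, top Z: go to q_3, push XXZ → (q_3, bbbbb, XXZ)
  ε-move, top X: go to q_2, push ε → (q_2, bbbbb, XZ)
  read b, top X: go to q_3, push XX → (q_3, bbbb, XXZ)
  ε-move, top X: go to q_2, push ε → (q_2, bbbb, XZ)
  read b, top X: go to q_3, push XX → (q_3, bbb, XXZ)
  ε-move, top X: go to q_2, push ε → (q_2, bbb, XZ)
  read b, top X: go to q_3, push XX → (q_3, bb, XXZ)
  ε-move, top X: go to q_2, push ε → (q_2, bb, XZ)
  read b, top X: go to q_3, push XX → (q_3, b, XXZ)
  ε-move, top X: go to q_2, push ε → (q_2, b, XZ)
  read b, top X: go to q_3, push XX → (q_3, ε, XXZ)
  ε-move, top X: go to q_2, push ε → (q_2, ε, XZ)
All input consumed in state q_2 with stack XZ.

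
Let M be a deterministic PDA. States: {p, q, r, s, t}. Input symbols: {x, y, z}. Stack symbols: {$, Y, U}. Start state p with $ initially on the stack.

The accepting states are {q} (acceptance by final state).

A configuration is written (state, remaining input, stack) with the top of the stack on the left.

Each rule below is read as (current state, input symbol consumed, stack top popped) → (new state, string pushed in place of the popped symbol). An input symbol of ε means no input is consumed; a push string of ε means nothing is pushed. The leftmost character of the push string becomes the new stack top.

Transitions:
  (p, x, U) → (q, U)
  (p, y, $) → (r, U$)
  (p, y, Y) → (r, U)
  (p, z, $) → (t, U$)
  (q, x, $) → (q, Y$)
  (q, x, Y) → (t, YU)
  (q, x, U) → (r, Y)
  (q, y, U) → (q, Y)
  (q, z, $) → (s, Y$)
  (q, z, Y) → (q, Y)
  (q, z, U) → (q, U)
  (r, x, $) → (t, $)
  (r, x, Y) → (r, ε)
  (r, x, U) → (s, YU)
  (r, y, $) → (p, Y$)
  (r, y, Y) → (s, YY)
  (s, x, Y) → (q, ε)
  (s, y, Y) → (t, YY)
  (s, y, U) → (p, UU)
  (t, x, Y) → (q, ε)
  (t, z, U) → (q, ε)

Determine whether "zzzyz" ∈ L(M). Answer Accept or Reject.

(p, zzzyz, $) ⊢ (t, zzyz, U$) ⊢ (q, zyz, $) ⊢ (s, yz, Y$) ⊢ (t, z, YY$)
No transition applies at (t, z, YY$); input not fully consumed.

Reject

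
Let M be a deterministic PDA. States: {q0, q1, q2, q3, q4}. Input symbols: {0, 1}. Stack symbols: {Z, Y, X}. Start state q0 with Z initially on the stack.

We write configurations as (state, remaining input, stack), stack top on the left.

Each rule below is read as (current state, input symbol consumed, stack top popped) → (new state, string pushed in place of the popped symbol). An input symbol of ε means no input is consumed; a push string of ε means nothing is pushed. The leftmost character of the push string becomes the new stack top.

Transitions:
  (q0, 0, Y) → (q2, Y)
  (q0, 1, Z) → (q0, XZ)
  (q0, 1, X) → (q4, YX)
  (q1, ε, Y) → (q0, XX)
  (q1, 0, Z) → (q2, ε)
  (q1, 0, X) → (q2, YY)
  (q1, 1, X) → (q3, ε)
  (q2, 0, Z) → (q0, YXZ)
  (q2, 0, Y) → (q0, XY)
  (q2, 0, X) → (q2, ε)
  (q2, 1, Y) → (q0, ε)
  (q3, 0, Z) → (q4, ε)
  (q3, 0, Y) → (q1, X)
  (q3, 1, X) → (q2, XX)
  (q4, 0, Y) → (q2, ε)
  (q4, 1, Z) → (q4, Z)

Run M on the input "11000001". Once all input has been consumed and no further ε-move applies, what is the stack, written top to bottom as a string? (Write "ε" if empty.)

YXYXZ

(q0, 11000001, Z)
  read 1, top Z: go to q0, push XZ → (q0, 1000001, XZ)
  read 1, top X: go to q4, push YX → (q4, 000001, YXZ)
  read 0, top Y: go to q2, push ε → (q2, 00001, XZ)
  read 0, top X: go to q2, push ε → (q2, 0001, Z)
  read 0, top Z: go to q0, push YXZ → (q0, 001, YXZ)
  read 0, top Y: go to q2, push Y → (q2, 01, YXZ)
  read 0, top Y: go to q0, push XY → (q0, 1, XYXZ)
  read 1, top X: go to q4, push YX → (q4, ε, YXYXZ)
All input consumed in state q4 with stack YXYXZ.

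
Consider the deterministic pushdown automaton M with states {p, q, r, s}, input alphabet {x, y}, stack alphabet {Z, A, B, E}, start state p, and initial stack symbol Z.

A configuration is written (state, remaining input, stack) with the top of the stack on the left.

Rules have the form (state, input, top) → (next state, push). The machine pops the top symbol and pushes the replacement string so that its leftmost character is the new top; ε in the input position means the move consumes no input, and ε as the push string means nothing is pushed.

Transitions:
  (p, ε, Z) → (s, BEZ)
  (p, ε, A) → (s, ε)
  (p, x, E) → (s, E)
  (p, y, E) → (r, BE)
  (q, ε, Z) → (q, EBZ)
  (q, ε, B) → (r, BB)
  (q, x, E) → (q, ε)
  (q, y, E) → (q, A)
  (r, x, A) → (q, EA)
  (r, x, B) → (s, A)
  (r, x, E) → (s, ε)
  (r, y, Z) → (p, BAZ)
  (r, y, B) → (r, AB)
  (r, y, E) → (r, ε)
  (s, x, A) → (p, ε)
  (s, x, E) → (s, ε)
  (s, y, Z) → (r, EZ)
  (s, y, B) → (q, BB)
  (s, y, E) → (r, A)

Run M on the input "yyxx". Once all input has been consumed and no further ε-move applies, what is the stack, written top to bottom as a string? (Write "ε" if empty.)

(p, yyxx, Z)
  ε-move, top Z: go to s, push BEZ → (s, yyxx, BEZ)
  read y, top B: go to q, push BB → (q, yxx, BBEZ)
  ε-move, top B: go to r, push BB → (r, yxx, BBBEZ)
  read y, top B: go to r, push AB → (r, xx, ABBBEZ)
  read x, top A: go to q, push EA → (q, x, EABBBEZ)
  read x, top E: go to q, push ε → (q, ε, ABBBEZ)
All input consumed in state q with stack ABBBEZ.

ABBBEZ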